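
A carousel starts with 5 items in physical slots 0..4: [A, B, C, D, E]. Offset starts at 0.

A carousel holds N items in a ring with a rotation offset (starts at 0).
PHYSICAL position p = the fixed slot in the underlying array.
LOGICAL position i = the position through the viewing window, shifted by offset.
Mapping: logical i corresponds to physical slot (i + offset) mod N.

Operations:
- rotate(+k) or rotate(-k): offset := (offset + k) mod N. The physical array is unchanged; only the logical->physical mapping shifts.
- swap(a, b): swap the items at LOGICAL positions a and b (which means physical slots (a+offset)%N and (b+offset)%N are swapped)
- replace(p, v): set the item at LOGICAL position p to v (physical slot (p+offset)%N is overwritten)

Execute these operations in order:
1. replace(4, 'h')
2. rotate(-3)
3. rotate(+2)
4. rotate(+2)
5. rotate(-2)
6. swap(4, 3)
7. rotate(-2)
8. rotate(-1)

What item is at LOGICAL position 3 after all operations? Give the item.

After op 1 (replace(4, 'h')): offset=0, physical=[A,B,C,D,h], logical=[A,B,C,D,h]
After op 2 (rotate(-3)): offset=2, physical=[A,B,C,D,h], logical=[C,D,h,A,B]
After op 3 (rotate(+2)): offset=4, physical=[A,B,C,D,h], logical=[h,A,B,C,D]
After op 4 (rotate(+2)): offset=1, physical=[A,B,C,D,h], logical=[B,C,D,h,A]
After op 5 (rotate(-2)): offset=4, physical=[A,B,C,D,h], logical=[h,A,B,C,D]
After op 6 (swap(4, 3)): offset=4, physical=[A,B,D,C,h], logical=[h,A,B,D,C]
After op 7 (rotate(-2)): offset=2, physical=[A,B,D,C,h], logical=[D,C,h,A,B]
After op 8 (rotate(-1)): offset=1, physical=[A,B,D,C,h], logical=[B,D,C,h,A]

Answer: h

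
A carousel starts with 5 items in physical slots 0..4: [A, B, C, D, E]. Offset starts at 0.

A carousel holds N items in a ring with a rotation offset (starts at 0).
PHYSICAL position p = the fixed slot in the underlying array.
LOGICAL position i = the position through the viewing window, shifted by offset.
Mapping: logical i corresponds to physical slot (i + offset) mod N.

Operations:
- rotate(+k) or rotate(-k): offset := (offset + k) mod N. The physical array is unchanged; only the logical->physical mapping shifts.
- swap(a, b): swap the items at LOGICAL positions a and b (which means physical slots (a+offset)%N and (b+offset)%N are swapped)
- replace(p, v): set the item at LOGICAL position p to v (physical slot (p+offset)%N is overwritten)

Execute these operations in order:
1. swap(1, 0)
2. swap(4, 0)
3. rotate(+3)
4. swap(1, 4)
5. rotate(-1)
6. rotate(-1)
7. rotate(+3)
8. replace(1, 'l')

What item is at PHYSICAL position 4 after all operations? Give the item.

After op 1 (swap(1, 0)): offset=0, physical=[B,A,C,D,E], logical=[B,A,C,D,E]
After op 2 (swap(4, 0)): offset=0, physical=[E,A,C,D,B], logical=[E,A,C,D,B]
After op 3 (rotate(+3)): offset=3, physical=[E,A,C,D,B], logical=[D,B,E,A,C]
After op 4 (swap(1, 4)): offset=3, physical=[E,A,B,D,C], logical=[D,C,E,A,B]
After op 5 (rotate(-1)): offset=2, physical=[E,A,B,D,C], logical=[B,D,C,E,A]
After op 6 (rotate(-1)): offset=1, physical=[E,A,B,D,C], logical=[A,B,D,C,E]
After op 7 (rotate(+3)): offset=4, physical=[E,A,B,D,C], logical=[C,E,A,B,D]
After op 8 (replace(1, 'l')): offset=4, physical=[l,A,B,D,C], logical=[C,l,A,B,D]

Answer: C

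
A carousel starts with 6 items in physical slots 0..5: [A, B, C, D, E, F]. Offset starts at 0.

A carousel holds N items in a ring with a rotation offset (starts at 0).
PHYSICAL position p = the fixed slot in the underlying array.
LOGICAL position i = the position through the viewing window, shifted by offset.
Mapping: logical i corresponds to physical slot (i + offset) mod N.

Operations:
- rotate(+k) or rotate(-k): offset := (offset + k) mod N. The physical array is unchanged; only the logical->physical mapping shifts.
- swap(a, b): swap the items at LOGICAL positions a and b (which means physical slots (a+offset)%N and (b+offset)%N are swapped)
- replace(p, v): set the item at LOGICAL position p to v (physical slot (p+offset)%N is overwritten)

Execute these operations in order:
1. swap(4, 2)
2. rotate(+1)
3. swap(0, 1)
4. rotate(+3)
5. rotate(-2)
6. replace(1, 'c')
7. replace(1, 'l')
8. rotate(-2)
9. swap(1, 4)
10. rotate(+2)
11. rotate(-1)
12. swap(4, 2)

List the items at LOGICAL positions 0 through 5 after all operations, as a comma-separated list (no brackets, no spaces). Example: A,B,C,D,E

After op 1 (swap(4, 2)): offset=0, physical=[A,B,E,D,C,F], logical=[A,B,E,D,C,F]
After op 2 (rotate(+1)): offset=1, physical=[A,B,E,D,C,F], logical=[B,E,D,C,F,A]
After op 3 (swap(0, 1)): offset=1, physical=[A,E,B,D,C,F], logical=[E,B,D,C,F,A]
After op 4 (rotate(+3)): offset=4, physical=[A,E,B,D,C,F], logical=[C,F,A,E,B,D]
After op 5 (rotate(-2)): offset=2, physical=[A,E,B,D,C,F], logical=[B,D,C,F,A,E]
After op 6 (replace(1, 'c')): offset=2, physical=[A,E,B,c,C,F], logical=[B,c,C,F,A,E]
After op 7 (replace(1, 'l')): offset=2, physical=[A,E,B,l,C,F], logical=[B,l,C,F,A,E]
After op 8 (rotate(-2)): offset=0, physical=[A,E,B,l,C,F], logical=[A,E,B,l,C,F]
After op 9 (swap(1, 4)): offset=0, physical=[A,C,B,l,E,F], logical=[A,C,B,l,E,F]
After op 10 (rotate(+2)): offset=2, physical=[A,C,B,l,E,F], logical=[B,l,E,F,A,C]
After op 11 (rotate(-1)): offset=1, physical=[A,C,B,l,E,F], logical=[C,B,l,E,F,A]
After op 12 (swap(4, 2)): offset=1, physical=[A,C,B,F,E,l], logical=[C,B,F,E,l,A]

Answer: C,B,F,E,l,A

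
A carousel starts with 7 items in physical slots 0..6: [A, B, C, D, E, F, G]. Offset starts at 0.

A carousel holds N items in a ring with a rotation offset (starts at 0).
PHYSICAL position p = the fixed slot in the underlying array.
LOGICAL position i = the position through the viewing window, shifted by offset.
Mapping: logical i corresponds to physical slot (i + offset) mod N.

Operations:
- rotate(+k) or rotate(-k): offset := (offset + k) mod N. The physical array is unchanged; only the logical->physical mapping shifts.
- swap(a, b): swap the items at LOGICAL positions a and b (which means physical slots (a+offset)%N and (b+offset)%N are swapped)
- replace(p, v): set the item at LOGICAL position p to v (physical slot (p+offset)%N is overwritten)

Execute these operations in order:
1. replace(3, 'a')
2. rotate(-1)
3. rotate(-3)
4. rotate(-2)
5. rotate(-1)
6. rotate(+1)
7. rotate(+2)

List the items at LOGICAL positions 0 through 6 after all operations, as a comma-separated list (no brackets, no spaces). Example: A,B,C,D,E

Answer: a,E,F,G,A,B,C

Derivation:
After op 1 (replace(3, 'a')): offset=0, physical=[A,B,C,a,E,F,G], logical=[A,B,C,a,E,F,G]
After op 2 (rotate(-1)): offset=6, physical=[A,B,C,a,E,F,G], logical=[G,A,B,C,a,E,F]
After op 3 (rotate(-3)): offset=3, physical=[A,B,C,a,E,F,G], logical=[a,E,F,G,A,B,C]
After op 4 (rotate(-2)): offset=1, physical=[A,B,C,a,E,F,G], logical=[B,C,a,E,F,G,A]
After op 5 (rotate(-1)): offset=0, physical=[A,B,C,a,E,F,G], logical=[A,B,C,a,E,F,G]
After op 6 (rotate(+1)): offset=1, physical=[A,B,C,a,E,F,G], logical=[B,C,a,E,F,G,A]
After op 7 (rotate(+2)): offset=3, physical=[A,B,C,a,E,F,G], logical=[a,E,F,G,A,B,C]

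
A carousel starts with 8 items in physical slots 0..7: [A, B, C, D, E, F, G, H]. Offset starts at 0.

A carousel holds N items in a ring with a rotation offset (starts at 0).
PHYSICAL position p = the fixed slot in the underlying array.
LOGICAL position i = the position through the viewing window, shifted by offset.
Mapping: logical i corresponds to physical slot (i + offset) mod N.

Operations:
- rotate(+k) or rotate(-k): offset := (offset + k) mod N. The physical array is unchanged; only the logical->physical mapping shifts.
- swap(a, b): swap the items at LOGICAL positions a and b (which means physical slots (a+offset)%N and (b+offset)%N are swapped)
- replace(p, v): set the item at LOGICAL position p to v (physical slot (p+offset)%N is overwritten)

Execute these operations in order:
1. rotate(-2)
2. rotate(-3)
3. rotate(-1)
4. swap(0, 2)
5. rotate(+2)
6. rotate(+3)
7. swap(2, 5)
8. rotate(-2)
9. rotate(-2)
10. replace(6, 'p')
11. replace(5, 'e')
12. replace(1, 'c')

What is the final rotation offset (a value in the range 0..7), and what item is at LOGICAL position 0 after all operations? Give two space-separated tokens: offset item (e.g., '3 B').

Answer: 3 D

Derivation:
After op 1 (rotate(-2)): offset=6, physical=[A,B,C,D,E,F,G,H], logical=[G,H,A,B,C,D,E,F]
After op 2 (rotate(-3)): offset=3, physical=[A,B,C,D,E,F,G,H], logical=[D,E,F,G,H,A,B,C]
After op 3 (rotate(-1)): offset=2, physical=[A,B,C,D,E,F,G,H], logical=[C,D,E,F,G,H,A,B]
After op 4 (swap(0, 2)): offset=2, physical=[A,B,E,D,C,F,G,H], logical=[E,D,C,F,G,H,A,B]
After op 5 (rotate(+2)): offset=4, physical=[A,B,E,D,C,F,G,H], logical=[C,F,G,H,A,B,E,D]
After op 6 (rotate(+3)): offset=7, physical=[A,B,E,D,C,F,G,H], logical=[H,A,B,E,D,C,F,G]
After op 7 (swap(2, 5)): offset=7, physical=[A,C,E,D,B,F,G,H], logical=[H,A,C,E,D,B,F,G]
After op 8 (rotate(-2)): offset=5, physical=[A,C,E,D,B,F,G,H], logical=[F,G,H,A,C,E,D,B]
After op 9 (rotate(-2)): offset=3, physical=[A,C,E,D,B,F,G,H], logical=[D,B,F,G,H,A,C,E]
After op 10 (replace(6, 'p')): offset=3, physical=[A,p,E,D,B,F,G,H], logical=[D,B,F,G,H,A,p,E]
After op 11 (replace(5, 'e')): offset=3, physical=[e,p,E,D,B,F,G,H], logical=[D,B,F,G,H,e,p,E]
After op 12 (replace(1, 'c')): offset=3, physical=[e,p,E,D,c,F,G,H], logical=[D,c,F,G,H,e,p,E]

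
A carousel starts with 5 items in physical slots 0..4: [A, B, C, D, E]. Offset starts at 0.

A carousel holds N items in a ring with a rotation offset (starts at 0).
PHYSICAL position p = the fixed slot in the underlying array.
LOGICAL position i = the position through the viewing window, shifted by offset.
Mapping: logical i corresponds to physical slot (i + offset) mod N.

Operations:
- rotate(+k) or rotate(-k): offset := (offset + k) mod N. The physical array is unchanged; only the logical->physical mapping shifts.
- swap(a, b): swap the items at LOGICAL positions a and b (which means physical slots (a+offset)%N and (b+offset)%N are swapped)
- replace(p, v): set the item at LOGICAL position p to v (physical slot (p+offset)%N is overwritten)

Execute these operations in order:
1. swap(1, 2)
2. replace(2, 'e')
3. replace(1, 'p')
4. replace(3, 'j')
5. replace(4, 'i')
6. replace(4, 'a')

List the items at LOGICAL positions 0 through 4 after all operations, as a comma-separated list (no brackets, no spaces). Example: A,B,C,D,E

After op 1 (swap(1, 2)): offset=0, physical=[A,C,B,D,E], logical=[A,C,B,D,E]
After op 2 (replace(2, 'e')): offset=0, physical=[A,C,e,D,E], logical=[A,C,e,D,E]
After op 3 (replace(1, 'p')): offset=0, physical=[A,p,e,D,E], logical=[A,p,e,D,E]
After op 4 (replace(3, 'j')): offset=0, physical=[A,p,e,j,E], logical=[A,p,e,j,E]
After op 5 (replace(4, 'i')): offset=0, physical=[A,p,e,j,i], logical=[A,p,e,j,i]
After op 6 (replace(4, 'a')): offset=0, physical=[A,p,e,j,a], logical=[A,p,e,j,a]

Answer: A,p,e,j,a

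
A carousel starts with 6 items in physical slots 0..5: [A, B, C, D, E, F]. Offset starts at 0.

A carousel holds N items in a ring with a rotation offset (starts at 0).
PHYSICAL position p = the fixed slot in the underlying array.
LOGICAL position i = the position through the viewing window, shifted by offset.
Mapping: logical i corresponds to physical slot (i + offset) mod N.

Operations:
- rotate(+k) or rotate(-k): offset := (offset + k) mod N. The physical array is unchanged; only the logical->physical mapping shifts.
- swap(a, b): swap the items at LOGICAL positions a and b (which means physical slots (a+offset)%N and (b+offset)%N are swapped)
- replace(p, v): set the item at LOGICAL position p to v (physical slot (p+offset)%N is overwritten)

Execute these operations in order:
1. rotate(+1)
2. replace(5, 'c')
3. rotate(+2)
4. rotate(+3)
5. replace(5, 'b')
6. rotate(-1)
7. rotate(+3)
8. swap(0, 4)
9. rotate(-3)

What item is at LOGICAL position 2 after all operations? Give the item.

Answer: B

Derivation:
After op 1 (rotate(+1)): offset=1, physical=[A,B,C,D,E,F], logical=[B,C,D,E,F,A]
After op 2 (replace(5, 'c')): offset=1, physical=[c,B,C,D,E,F], logical=[B,C,D,E,F,c]
After op 3 (rotate(+2)): offset=3, physical=[c,B,C,D,E,F], logical=[D,E,F,c,B,C]
After op 4 (rotate(+3)): offset=0, physical=[c,B,C,D,E,F], logical=[c,B,C,D,E,F]
After op 5 (replace(5, 'b')): offset=0, physical=[c,B,C,D,E,b], logical=[c,B,C,D,E,b]
After op 6 (rotate(-1)): offset=5, physical=[c,B,C,D,E,b], logical=[b,c,B,C,D,E]
After op 7 (rotate(+3)): offset=2, physical=[c,B,C,D,E,b], logical=[C,D,E,b,c,B]
After op 8 (swap(0, 4)): offset=2, physical=[C,B,c,D,E,b], logical=[c,D,E,b,C,B]
After op 9 (rotate(-3)): offset=5, physical=[C,B,c,D,E,b], logical=[b,C,B,c,D,E]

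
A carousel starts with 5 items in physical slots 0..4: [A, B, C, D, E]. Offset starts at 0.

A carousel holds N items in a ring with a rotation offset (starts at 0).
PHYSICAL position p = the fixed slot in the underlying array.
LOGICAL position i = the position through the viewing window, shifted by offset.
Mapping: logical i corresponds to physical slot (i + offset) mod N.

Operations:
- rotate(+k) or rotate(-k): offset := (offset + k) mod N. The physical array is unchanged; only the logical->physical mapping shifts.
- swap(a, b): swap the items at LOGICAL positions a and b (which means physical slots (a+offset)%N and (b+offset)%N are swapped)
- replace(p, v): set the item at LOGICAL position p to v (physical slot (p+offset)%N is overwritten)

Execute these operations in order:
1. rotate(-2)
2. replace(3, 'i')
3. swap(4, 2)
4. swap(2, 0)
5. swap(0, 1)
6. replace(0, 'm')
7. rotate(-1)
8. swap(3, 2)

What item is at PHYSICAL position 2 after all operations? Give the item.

Answer: A

Derivation:
After op 1 (rotate(-2)): offset=3, physical=[A,B,C,D,E], logical=[D,E,A,B,C]
After op 2 (replace(3, 'i')): offset=3, physical=[A,i,C,D,E], logical=[D,E,A,i,C]
After op 3 (swap(4, 2)): offset=3, physical=[C,i,A,D,E], logical=[D,E,C,i,A]
After op 4 (swap(2, 0)): offset=3, physical=[D,i,A,C,E], logical=[C,E,D,i,A]
After op 5 (swap(0, 1)): offset=3, physical=[D,i,A,E,C], logical=[E,C,D,i,A]
After op 6 (replace(0, 'm')): offset=3, physical=[D,i,A,m,C], logical=[m,C,D,i,A]
After op 7 (rotate(-1)): offset=2, physical=[D,i,A,m,C], logical=[A,m,C,D,i]
After op 8 (swap(3, 2)): offset=2, physical=[C,i,A,m,D], logical=[A,m,D,C,i]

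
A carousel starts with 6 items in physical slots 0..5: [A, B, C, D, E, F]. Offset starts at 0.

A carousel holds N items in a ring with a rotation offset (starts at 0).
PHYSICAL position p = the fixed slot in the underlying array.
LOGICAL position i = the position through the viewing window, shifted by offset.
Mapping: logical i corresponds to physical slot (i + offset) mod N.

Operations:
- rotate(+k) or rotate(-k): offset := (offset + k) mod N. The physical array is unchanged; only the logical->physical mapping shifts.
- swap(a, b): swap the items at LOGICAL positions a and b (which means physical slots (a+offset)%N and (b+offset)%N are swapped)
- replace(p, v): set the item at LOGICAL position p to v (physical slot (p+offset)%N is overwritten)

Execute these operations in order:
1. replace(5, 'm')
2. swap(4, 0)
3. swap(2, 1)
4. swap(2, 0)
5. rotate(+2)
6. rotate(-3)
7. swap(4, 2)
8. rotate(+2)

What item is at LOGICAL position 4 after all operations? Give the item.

Answer: m

Derivation:
After op 1 (replace(5, 'm')): offset=0, physical=[A,B,C,D,E,m], logical=[A,B,C,D,E,m]
After op 2 (swap(4, 0)): offset=0, physical=[E,B,C,D,A,m], logical=[E,B,C,D,A,m]
After op 3 (swap(2, 1)): offset=0, physical=[E,C,B,D,A,m], logical=[E,C,B,D,A,m]
After op 4 (swap(2, 0)): offset=0, physical=[B,C,E,D,A,m], logical=[B,C,E,D,A,m]
After op 5 (rotate(+2)): offset=2, physical=[B,C,E,D,A,m], logical=[E,D,A,m,B,C]
After op 6 (rotate(-3)): offset=5, physical=[B,C,E,D,A,m], logical=[m,B,C,E,D,A]
After op 7 (swap(4, 2)): offset=5, physical=[B,D,E,C,A,m], logical=[m,B,D,E,C,A]
After op 8 (rotate(+2)): offset=1, physical=[B,D,E,C,A,m], logical=[D,E,C,A,m,B]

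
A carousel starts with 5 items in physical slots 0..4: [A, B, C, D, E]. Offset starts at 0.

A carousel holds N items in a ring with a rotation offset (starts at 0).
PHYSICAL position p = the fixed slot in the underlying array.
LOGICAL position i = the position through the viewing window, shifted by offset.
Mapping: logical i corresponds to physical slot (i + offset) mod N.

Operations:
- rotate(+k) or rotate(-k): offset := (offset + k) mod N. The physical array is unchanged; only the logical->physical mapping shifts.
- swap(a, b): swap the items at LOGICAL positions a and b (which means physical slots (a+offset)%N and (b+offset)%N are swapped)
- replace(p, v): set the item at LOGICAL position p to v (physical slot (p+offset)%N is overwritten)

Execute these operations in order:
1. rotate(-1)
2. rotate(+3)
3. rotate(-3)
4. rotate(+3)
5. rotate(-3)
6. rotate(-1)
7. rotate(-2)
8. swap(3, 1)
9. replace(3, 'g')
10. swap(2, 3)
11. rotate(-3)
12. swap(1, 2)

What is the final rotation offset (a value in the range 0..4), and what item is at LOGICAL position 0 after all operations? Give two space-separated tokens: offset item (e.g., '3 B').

After op 1 (rotate(-1)): offset=4, physical=[A,B,C,D,E], logical=[E,A,B,C,D]
After op 2 (rotate(+3)): offset=2, physical=[A,B,C,D,E], logical=[C,D,E,A,B]
After op 3 (rotate(-3)): offset=4, physical=[A,B,C,D,E], logical=[E,A,B,C,D]
After op 4 (rotate(+3)): offset=2, physical=[A,B,C,D,E], logical=[C,D,E,A,B]
After op 5 (rotate(-3)): offset=4, physical=[A,B,C,D,E], logical=[E,A,B,C,D]
After op 6 (rotate(-1)): offset=3, physical=[A,B,C,D,E], logical=[D,E,A,B,C]
After op 7 (rotate(-2)): offset=1, physical=[A,B,C,D,E], logical=[B,C,D,E,A]
After op 8 (swap(3, 1)): offset=1, physical=[A,B,E,D,C], logical=[B,E,D,C,A]
After op 9 (replace(3, 'g')): offset=1, physical=[A,B,E,D,g], logical=[B,E,D,g,A]
After op 10 (swap(2, 3)): offset=1, physical=[A,B,E,g,D], logical=[B,E,g,D,A]
After op 11 (rotate(-3)): offset=3, physical=[A,B,E,g,D], logical=[g,D,A,B,E]
After op 12 (swap(1, 2)): offset=3, physical=[D,B,E,g,A], logical=[g,A,D,B,E]

Answer: 3 g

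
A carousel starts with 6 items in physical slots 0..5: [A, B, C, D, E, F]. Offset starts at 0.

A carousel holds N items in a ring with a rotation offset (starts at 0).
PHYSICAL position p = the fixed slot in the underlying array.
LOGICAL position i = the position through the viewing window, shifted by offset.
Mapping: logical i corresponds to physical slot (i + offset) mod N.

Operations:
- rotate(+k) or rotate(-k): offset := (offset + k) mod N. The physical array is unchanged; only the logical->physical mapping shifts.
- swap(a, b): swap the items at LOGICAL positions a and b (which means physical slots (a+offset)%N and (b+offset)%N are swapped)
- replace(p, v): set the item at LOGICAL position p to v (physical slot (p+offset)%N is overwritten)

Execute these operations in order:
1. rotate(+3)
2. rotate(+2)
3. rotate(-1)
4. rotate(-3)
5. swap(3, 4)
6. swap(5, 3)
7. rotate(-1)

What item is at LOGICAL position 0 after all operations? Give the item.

After op 1 (rotate(+3)): offset=3, physical=[A,B,C,D,E,F], logical=[D,E,F,A,B,C]
After op 2 (rotate(+2)): offset=5, physical=[A,B,C,D,E,F], logical=[F,A,B,C,D,E]
After op 3 (rotate(-1)): offset=4, physical=[A,B,C,D,E,F], logical=[E,F,A,B,C,D]
After op 4 (rotate(-3)): offset=1, physical=[A,B,C,D,E,F], logical=[B,C,D,E,F,A]
After op 5 (swap(3, 4)): offset=1, physical=[A,B,C,D,F,E], logical=[B,C,D,F,E,A]
After op 6 (swap(5, 3)): offset=1, physical=[F,B,C,D,A,E], logical=[B,C,D,A,E,F]
After op 7 (rotate(-1)): offset=0, physical=[F,B,C,D,A,E], logical=[F,B,C,D,A,E]

Answer: F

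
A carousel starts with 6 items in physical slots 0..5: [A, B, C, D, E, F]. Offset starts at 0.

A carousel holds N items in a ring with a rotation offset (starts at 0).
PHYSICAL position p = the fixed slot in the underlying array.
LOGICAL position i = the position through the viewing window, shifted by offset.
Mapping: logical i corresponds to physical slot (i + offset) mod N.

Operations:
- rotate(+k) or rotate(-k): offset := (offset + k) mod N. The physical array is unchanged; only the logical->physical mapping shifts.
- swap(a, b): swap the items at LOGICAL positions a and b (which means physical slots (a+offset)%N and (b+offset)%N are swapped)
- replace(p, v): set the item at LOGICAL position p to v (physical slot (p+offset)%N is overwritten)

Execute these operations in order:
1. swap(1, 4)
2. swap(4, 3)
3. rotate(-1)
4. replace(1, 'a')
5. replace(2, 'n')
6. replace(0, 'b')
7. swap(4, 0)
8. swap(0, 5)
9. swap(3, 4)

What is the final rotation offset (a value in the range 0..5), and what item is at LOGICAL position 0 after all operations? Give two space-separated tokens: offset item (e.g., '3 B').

After op 1 (swap(1, 4)): offset=0, physical=[A,E,C,D,B,F], logical=[A,E,C,D,B,F]
After op 2 (swap(4, 3)): offset=0, physical=[A,E,C,B,D,F], logical=[A,E,C,B,D,F]
After op 3 (rotate(-1)): offset=5, physical=[A,E,C,B,D,F], logical=[F,A,E,C,B,D]
After op 4 (replace(1, 'a')): offset=5, physical=[a,E,C,B,D,F], logical=[F,a,E,C,B,D]
After op 5 (replace(2, 'n')): offset=5, physical=[a,n,C,B,D,F], logical=[F,a,n,C,B,D]
After op 6 (replace(0, 'b')): offset=5, physical=[a,n,C,B,D,b], logical=[b,a,n,C,B,D]
After op 7 (swap(4, 0)): offset=5, physical=[a,n,C,b,D,B], logical=[B,a,n,C,b,D]
After op 8 (swap(0, 5)): offset=5, physical=[a,n,C,b,B,D], logical=[D,a,n,C,b,B]
After op 9 (swap(3, 4)): offset=5, physical=[a,n,b,C,B,D], logical=[D,a,n,b,C,B]

Answer: 5 D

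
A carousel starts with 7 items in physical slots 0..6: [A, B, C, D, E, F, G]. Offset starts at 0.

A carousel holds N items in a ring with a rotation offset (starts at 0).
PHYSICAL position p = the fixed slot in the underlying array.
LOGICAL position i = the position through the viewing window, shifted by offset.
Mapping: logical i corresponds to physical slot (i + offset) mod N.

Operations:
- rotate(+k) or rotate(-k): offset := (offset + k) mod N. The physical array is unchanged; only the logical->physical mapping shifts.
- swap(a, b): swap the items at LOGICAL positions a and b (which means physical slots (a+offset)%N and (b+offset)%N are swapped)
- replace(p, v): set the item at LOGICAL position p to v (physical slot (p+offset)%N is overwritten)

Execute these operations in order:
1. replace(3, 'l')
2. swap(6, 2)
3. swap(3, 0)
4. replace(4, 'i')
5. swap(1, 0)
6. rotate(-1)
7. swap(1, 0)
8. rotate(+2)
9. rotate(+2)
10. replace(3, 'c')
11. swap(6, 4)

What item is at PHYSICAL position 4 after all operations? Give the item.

After op 1 (replace(3, 'l')): offset=0, physical=[A,B,C,l,E,F,G], logical=[A,B,C,l,E,F,G]
After op 2 (swap(6, 2)): offset=0, physical=[A,B,G,l,E,F,C], logical=[A,B,G,l,E,F,C]
After op 3 (swap(3, 0)): offset=0, physical=[l,B,G,A,E,F,C], logical=[l,B,G,A,E,F,C]
After op 4 (replace(4, 'i')): offset=0, physical=[l,B,G,A,i,F,C], logical=[l,B,G,A,i,F,C]
After op 5 (swap(1, 0)): offset=0, physical=[B,l,G,A,i,F,C], logical=[B,l,G,A,i,F,C]
After op 6 (rotate(-1)): offset=6, physical=[B,l,G,A,i,F,C], logical=[C,B,l,G,A,i,F]
After op 7 (swap(1, 0)): offset=6, physical=[C,l,G,A,i,F,B], logical=[B,C,l,G,A,i,F]
After op 8 (rotate(+2)): offset=1, physical=[C,l,G,A,i,F,B], logical=[l,G,A,i,F,B,C]
After op 9 (rotate(+2)): offset=3, physical=[C,l,G,A,i,F,B], logical=[A,i,F,B,C,l,G]
After op 10 (replace(3, 'c')): offset=3, physical=[C,l,G,A,i,F,c], logical=[A,i,F,c,C,l,G]
After op 11 (swap(6, 4)): offset=3, physical=[G,l,C,A,i,F,c], logical=[A,i,F,c,G,l,C]

Answer: i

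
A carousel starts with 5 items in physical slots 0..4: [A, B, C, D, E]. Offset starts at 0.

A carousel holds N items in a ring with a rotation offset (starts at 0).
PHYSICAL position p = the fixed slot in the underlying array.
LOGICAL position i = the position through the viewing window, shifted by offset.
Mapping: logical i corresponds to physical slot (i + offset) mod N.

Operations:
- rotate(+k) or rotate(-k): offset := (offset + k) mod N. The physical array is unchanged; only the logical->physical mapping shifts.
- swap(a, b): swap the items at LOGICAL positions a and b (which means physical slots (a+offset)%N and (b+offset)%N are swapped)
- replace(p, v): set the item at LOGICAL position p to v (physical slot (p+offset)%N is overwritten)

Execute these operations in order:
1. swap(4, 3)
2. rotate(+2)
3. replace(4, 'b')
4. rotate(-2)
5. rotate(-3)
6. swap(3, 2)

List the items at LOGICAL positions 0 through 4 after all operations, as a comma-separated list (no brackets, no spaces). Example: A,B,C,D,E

Answer: C,E,A,D,b

Derivation:
After op 1 (swap(4, 3)): offset=0, physical=[A,B,C,E,D], logical=[A,B,C,E,D]
After op 2 (rotate(+2)): offset=2, physical=[A,B,C,E,D], logical=[C,E,D,A,B]
After op 3 (replace(4, 'b')): offset=2, physical=[A,b,C,E,D], logical=[C,E,D,A,b]
After op 4 (rotate(-2)): offset=0, physical=[A,b,C,E,D], logical=[A,b,C,E,D]
After op 5 (rotate(-3)): offset=2, physical=[A,b,C,E,D], logical=[C,E,D,A,b]
After op 6 (swap(3, 2)): offset=2, physical=[D,b,C,E,A], logical=[C,E,A,D,b]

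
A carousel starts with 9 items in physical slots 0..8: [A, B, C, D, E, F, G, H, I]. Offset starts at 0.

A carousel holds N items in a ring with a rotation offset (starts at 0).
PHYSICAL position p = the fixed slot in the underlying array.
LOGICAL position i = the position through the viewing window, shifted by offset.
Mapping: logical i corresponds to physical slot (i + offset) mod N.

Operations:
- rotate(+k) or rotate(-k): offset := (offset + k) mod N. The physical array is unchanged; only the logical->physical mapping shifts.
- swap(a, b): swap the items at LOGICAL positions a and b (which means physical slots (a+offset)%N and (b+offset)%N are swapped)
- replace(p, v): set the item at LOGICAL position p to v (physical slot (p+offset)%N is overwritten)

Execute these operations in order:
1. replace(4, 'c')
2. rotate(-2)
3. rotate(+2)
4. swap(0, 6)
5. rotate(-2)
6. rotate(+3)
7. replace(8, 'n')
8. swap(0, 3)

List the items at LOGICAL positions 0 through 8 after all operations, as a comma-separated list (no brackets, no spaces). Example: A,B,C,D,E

Answer: c,C,D,B,F,A,H,I,n

Derivation:
After op 1 (replace(4, 'c')): offset=0, physical=[A,B,C,D,c,F,G,H,I], logical=[A,B,C,D,c,F,G,H,I]
After op 2 (rotate(-2)): offset=7, physical=[A,B,C,D,c,F,G,H,I], logical=[H,I,A,B,C,D,c,F,G]
After op 3 (rotate(+2)): offset=0, physical=[A,B,C,D,c,F,G,H,I], logical=[A,B,C,D,c,F,G,H,I]
After op 4 (swap(0, 6)): offset=0, physical=[G,B,C,D,c,F,A,H,I], logical=[G,B,C,D,c,F,A,H,I]
After op 5 (rotate(-2)): offset=7, physical=[G,B,C,D,c,F,A,H,I], logical=[H,I,G,B,C,D,c,F,A]
After op 6 (rotate(+3)): offset=1, physical=[G,B,C,D,c,F,A,H,I], logical=[B,C,D,c,F,A,H,I,G]
After op 7 (replace(8, 'n')): offset=1, physical=[n,B,C,D,c,F,A,H,I], logical=[B,C,D,c,F,A,H,I,n]
After op 8 (swap(0, 3)): offset=1, physical=[n,c,C,D,B,F,A,H,I], logical=[c,C,D,B,F,A,H,I,n]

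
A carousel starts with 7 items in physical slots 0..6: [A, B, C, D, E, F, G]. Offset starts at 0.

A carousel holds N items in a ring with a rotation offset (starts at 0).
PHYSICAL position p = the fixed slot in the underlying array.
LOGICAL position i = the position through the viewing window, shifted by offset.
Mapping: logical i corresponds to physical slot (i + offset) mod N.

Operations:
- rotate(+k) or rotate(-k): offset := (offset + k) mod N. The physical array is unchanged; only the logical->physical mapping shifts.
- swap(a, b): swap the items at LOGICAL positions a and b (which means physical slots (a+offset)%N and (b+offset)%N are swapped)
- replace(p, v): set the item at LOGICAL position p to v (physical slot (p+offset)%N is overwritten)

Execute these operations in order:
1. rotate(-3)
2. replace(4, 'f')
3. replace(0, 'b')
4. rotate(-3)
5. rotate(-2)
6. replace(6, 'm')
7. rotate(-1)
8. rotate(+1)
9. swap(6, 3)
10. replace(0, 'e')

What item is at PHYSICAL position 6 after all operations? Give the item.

After op 1 (rotate(-3)): offset=4, physical=[A,B,C,D,E,F,G], logical=[E,F,G,A,B,C,D]
After op 2 (replace(4, 'f')): offset=4, physical=[A,f,C,D,E,F,G], logical=[E,F,G,A,f,C,D]
After op 3 (replace(0, 'b')): offset=4, physical=[A,f,C,D,b,F,G], logical=[b,F,G,A,f,C,D]
After op 4 (rotate(-3)): offset=1, physical=[A,f,C,D,b,F,G], logical=[f,C,D,b,F,G,A]
After op 5 (rotate(-2)): offset=6, physical=[A,f,C,D,b,F,G], logical=[G,A,f,C,D,b,F]
After op 6 (replace(6, 'm')): offset=6, physical=[A,f,C,D,b,m,G], logical=[G,A,f,C,D,b,m]
After op 7 (rotate(-1)): offset=5, physical=[A,f,C,D,b,m,G], logical=[m,G,A,f,C,D,b]
After op 8 (rotate(+1)): offset=6, physical=[A,f,C,D,b,m,G], logical=[G,A,f,C,D,b,m]
After op 9 (swap(6, 3)): offset=6, physical=[A,f,m,D,b,C,G], logical=[G,A,f,m,D,b,C]
After op 10 (replace(0, 'e')): offset=6, physical=[A,f,m,D,b,C,e], logical=[e,A,f,m,D,b,C]

Answer: e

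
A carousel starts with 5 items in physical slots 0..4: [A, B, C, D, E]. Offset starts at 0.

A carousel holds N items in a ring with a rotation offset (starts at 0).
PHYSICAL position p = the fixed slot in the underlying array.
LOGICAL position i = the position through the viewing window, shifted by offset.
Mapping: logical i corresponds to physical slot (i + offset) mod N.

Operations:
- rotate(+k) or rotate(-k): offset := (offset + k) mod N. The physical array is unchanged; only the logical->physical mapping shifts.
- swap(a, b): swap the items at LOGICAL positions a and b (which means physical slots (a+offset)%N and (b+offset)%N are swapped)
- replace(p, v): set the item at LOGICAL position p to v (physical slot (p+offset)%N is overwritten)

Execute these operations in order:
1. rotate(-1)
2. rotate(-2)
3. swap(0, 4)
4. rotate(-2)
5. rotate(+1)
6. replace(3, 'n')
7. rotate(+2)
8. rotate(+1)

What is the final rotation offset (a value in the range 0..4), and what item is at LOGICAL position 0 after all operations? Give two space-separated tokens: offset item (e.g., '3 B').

After op 1 (rotate(-1)): offset=4, physical=[A,B,C,D,E], logical=[E,A,B,C,D]
After op 2 (rotate(-2)): offset=2, physical=[A,B,C,D,E], logical=[C,D,E,A,B]
After op 3 (swap(0, 4)): offset=2, physical=[A,C,B,D,E], logical=[B,D,E,A,C]
After op 4 (rotate(-2)): offset=0, physical=[A,C,B,D,E], logical=[A,C,B,D,E]
After op 5 (rotate(+1)): offset=1, physical=[A,C,B,D,E], logical=[C,B,D,E,A]
After op 6 (replace(3, 'n')): offset=1, physical=[A,C,B,D,n], logical=[C,B,D,n,A]
After op 7 (rotate(+2)): offset=3, physical=[A,C,B,D,n], logical=[D,n,A,C,B]
After op 8 (rotate(+1)): offset=4, physical=[A,C,B,D,n], logical=[n,A,C,B,D]

Answer: 4 n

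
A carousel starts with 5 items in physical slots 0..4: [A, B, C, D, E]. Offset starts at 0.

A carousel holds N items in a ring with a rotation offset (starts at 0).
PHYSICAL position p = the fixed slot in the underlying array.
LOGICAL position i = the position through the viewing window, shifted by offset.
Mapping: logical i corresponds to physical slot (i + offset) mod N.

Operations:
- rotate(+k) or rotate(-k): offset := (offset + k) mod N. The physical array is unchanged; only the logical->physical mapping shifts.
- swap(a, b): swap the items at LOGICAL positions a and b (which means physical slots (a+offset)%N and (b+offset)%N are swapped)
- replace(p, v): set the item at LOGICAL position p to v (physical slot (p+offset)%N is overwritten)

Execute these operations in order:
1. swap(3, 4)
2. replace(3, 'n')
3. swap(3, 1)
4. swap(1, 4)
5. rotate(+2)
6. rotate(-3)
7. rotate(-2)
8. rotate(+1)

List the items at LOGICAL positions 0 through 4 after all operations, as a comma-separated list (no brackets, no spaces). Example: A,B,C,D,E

After op 1 (swap(3, 4)): offset=0, physical=[A,B,C,E,D], logical=[A,B,C,E,D]
After op 2 (replace(3, 'n')): offset=0, physical=[A,B,C,n,D], logical=[A,B,C,n,D]
After op 3 (swap(3, 1)): offset=0, physical=[A,n,C,B,D], logical=[A,n,C,B,D]
After op 4 (swap(1, 4)): offset=0, physical=[A,D,C,B,n], logical=[A,D,C,B,n]
After op 5 (rotate(+2)): offset=2, physical=[A,D,C,B,n], logical=[C,B,n,A,D]
After op 6 (rotate(-3)): offset=4, physical=[A,D,C,B,n], logical=[n,A,D,C,B]
After op 7 (rotate(-2)): offset=2, physical=[A,D,C,B,n], logical=[C,B,n,A,D]
After op 8 (rotate(+1)): offset=3, physical=[A,D,C,B,n], logical=[B,n,A,D,C]

Answer: B,n,A,D,C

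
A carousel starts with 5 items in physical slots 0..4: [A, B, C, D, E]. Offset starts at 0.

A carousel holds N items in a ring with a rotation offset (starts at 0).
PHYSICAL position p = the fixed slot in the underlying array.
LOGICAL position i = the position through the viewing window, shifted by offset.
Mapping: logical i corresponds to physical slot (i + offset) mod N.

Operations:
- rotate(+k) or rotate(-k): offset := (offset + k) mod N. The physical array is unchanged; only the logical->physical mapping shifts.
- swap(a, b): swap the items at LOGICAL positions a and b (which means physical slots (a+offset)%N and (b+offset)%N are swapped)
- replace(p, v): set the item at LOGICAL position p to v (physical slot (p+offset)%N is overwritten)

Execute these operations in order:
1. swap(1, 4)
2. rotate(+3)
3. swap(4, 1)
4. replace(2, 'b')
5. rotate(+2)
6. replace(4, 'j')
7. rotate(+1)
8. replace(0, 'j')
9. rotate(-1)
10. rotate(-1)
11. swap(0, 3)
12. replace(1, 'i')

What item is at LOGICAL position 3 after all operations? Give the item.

Answer: j

Derivation:
After op 1 (swap(1, 4)): offset=0, physical=[A,E,C,D,B], logical=[A,E,C,D,B]
After op 2 (rotate(+3)): offset=3, physical=[A,E,C,D,B], logical=[D,B,A,E,C]
After op 3 (swap(4, 1)): offset=3, physical=[A,E,B,D,C], logical=[D,C,A,E,B]
After op 4 (replace(2, 'b')): offset=3, physical=[b,E,B,D,C], logical=[D,C,b,E,B]
After op 5 (rotate(+2)): offset=0, physical=[b,E,B,D,C], logical=[b,E,B,D,C]
After op 6 (replace(4, 'j')): offset=0, physical=[b,E,B,D,j], logical=[b,E,B,D,j]
After op 7 (rotate(+1)): offset=1, physical=[b,E,B,D,j], logical=[E,B,D,j,b]
After op 8 (replace(0, 'j')): offset=1, physical=[b,j,B,D,j], logical=[j,B,D,j,b]
After op 9 (rotate(-1)): offset=0, physical=[b,j,B,D,j], logical=[b,j,B,D,j]
After op 10 (rotate(-1)): offset=4, physical=[b,j,B,D,j], logical=[j,b,j,B,D]
After op 11 (swap(0, 3)): offset=4, physical=[b,j,j,D,B], logical=[B,b,j,j,D]
After op 12 (replace(1, 'i')): offset=4, physical=[i,j,j,D,B], logical=[B,i,j,j,D]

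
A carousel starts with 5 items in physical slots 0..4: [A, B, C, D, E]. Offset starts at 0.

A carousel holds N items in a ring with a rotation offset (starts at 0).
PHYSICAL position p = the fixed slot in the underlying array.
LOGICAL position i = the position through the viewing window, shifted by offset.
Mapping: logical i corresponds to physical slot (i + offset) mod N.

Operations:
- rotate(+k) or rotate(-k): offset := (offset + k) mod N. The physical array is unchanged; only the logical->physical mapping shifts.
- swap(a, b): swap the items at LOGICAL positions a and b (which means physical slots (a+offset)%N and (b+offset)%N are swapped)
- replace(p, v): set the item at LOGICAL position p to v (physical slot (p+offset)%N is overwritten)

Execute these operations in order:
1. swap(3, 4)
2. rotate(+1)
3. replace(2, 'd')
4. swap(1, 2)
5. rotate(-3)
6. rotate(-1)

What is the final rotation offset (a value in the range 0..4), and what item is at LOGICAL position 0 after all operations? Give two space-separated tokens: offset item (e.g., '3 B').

Answer: 2 d

Derivation:
After op 1 (swap(3, 4)): offset=0, physical=[A,B,C,E,D], logical=[A,B,C,E,D]
After op 2 (rotate(+1)): offset=1, physical=[A,B,C,E,D], logical=[B,C,E,D,A]
After op 3 (replace(2, 'd')): offset=1, physical=[A,B,C,d,D], logical=[B,C,d,D,A]
After op 4 (swap(1, 2)): offset=1, physical=[A,B,d,C,D], logical=[B,d,C,D,A]
After op 5 (rotate(-3)): offset=3, physical=[A,B,d,C,D], logical=[C,D,A,B,d]
After op 6 (rotate(-1)): offset=2, physical=[A,B,d,C,D], logical=[d,C,D,A,B]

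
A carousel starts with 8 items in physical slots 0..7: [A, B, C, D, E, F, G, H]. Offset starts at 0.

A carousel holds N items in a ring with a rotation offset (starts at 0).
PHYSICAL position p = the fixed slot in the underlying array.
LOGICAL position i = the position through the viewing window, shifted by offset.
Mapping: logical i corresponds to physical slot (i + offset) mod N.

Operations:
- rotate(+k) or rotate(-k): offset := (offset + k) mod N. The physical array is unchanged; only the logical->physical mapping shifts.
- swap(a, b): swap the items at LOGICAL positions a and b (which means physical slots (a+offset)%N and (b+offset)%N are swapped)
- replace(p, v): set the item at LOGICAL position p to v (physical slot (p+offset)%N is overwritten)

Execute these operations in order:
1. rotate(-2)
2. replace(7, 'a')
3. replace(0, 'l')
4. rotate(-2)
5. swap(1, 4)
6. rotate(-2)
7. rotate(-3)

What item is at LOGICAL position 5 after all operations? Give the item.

After op 1 (rotate(-2)): offset=6, physical=[A,B,C,D,E,F,G,H], logical=[G,H,A,B,C,D,E,F]
After op 2 (replace(7, 'a')): offset=6, physical=[A,B,C,D,E,a,G,H], logical=[G,H,A,B,C,D,E,a]
After op 3 (replace(0, 'l')): offset=6, physical=[A,B,C,D,E,a,l,H], logical=[l,H,A,B,C,D,E,a]
After op 4 (rotate(-2)): offset=4, physical=[A,B,C,D,E,a,l,H], logical=[E,a,l,H,A,B,C,D]
After op 5 (swap(1, 4)): offset=4, physical=[a,B,C,D,E,A,l,H], logical=[E,A,l,H,a,B,C,D]
After op 6 (rotate(-2)): offset=2, physical=[a,B,C,D,E,A,l,H], logical=[C,D,E,A,l,H,a,B]
After op 7 (rotate(-3)): offset=7, physical=[a,B,C,D,E,A,l,H], logical=[H,a,B,C,D,E,A,l]

Answer: E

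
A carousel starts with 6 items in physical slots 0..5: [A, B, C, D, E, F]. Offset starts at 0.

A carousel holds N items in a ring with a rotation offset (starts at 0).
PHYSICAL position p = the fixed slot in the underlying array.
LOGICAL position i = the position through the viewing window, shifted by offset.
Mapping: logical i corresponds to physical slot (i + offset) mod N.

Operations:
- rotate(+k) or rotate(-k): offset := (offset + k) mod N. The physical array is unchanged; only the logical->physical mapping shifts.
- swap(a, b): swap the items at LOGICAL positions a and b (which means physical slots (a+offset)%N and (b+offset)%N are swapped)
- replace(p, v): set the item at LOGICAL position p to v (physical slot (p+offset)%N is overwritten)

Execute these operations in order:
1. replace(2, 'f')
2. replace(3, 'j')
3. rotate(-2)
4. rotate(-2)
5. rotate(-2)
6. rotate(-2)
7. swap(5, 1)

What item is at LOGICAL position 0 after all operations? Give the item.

Answer: E

Derivation:
After op 1 (replace(2, 'f')): offset=0, physical=[A,B,f,D,E,F], logical=[A,B,f,D,E,F]
After op 2 (replace(3, 'j')): offset=0, physical=[A,B,f,j,E,F], logical=[A,B,f,j,E,F]
After op 3 (rotate(-2)): offset=4, physical=[A,B,f,j,E,F], logical=[E,F,A,B,f,j]
After op 4 (rotate(-2)): offset=2, physical=[A,B,f,j,E,F], logical=[f,j,E,F,A,B]
After op 5 (rotate(-2)): offset=0, physical=[A,B,f,j,E,F], logical=[A,B,f,j,E,F]
After op 6 (rotate(-2)): offset=4, physical=[A,B,f,j,E,F], logical=[E,F,A,B,f,j]
After op 7 (swap(5, 1)): offset=4, physical=[A,B,f,F,E,j], logical=[E,j,A,B,f,F]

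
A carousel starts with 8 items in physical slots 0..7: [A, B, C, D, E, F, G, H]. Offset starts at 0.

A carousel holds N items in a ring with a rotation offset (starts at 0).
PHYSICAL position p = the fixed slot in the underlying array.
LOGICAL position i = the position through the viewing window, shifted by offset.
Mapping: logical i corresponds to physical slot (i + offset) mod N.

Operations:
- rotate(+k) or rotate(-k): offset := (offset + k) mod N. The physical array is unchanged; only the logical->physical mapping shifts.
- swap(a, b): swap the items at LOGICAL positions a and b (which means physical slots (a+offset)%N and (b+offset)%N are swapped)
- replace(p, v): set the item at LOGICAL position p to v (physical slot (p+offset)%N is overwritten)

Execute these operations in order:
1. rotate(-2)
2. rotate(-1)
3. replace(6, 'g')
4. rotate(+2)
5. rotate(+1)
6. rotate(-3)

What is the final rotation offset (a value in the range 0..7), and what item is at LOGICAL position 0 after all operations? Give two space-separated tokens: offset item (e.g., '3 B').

After op 1 (rotate(-2)): offset=6, physical=[A,B,C,D,E,F,G,H], logical=[G,H,A,B,C,D,E,F]
After op 2 (rotate(-1)): offset=5, physical=[A,B,C,D,E,F,G,H], logical=[F,G,H,A,B,C,D,E]
After op 3 (replace(6, 'g')): offset=5, physical=[A,B,C,g,E,F,G,H], logical=[F,G,H,A,B,C,g,E]
After op 4 (rotate(+2)): offset=7, physical=[A,B,C,g,E,F,G,H], logical=[H,A,B,C,g,E,F,G]
After op 5 (rotate(+1)): offset=0, physical=[A,B,C,g,E,F,G,H], logical=[A,B,C,g,E,F,G,H]
After op 6 (rotate(-3)): offset=5, physical=[A,B,C,g,E,F,G,H], logical=[F,G,H,A,B,C,g,E]

Answer: 5 F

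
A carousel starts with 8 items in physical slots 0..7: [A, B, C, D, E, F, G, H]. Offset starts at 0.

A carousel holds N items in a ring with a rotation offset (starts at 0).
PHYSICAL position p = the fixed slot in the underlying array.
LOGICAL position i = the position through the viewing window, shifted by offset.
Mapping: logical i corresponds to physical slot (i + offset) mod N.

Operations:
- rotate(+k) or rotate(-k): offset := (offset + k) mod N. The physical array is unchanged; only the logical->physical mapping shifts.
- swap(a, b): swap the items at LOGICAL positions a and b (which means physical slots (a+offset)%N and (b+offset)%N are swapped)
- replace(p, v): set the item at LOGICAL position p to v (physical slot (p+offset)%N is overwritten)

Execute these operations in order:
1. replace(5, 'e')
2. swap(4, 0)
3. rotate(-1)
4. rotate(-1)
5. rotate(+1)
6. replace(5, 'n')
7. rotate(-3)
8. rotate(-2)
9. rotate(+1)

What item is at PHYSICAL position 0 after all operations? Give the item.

After op 1 (replace(5, 'e')): offset=0, physical=[A,B,C,D,E,e,G,H], logical=[A,B,C,D,E,e,G,H]
After op 2 (swap(4, 0)): offset=0, physical=[E,B,C,D,A,e,G,H], logical=[E,B,C,D,A,e,G,H]
After op 3 (rotate(-1)): offset=7, physical=[E,B,C,D,A,e,G,H], logical=[H,E,B,C,D,A,e,G]
After op 4 (rotate(-1)): offset=6, physical=[E,B,C,D,A,e,G,H], logical=[G,H,E,B,C,D,A,e]
After op 5 (rotate(+1)): offset=7, physical=[E,B,C,D,A,e,G,H], logical=[H,E,B,C,D,A,e,G]
After op 6 (replace(5, 'n')): offset=7, physical=[E,B,C,D,n,e,G,H], logical=[H,E,B,C,D,n,e,G]
After op 7 (rotate(-3)): offset=4, physical=[E,B,C,D,n,e,G,H], logical=[n,e,G,H,E,B,C,D]
After op 8 (rotate(-2)): offset=2, physical=[E,B,C,D,n,e,G,H], logical=[C,D,n,e,G,H,E,B]
After op 9 (rotate(+1)): offset=3, physical=[E,B,C,D,n,e,G,H], logical=[D,n,e,G,H,E,B,C]

Answer: E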